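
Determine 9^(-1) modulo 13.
Since 13 is prime, by Fermat 9^(-1) ≡ 9^{11} ≡ 3 mod 13. Verify: 9 × 3 = 27 ≡ 1 mod 13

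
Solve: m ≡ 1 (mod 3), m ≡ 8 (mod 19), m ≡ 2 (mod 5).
M = 3 × 19 × 5 = 285. M₁ = 95, y₁ ≡ 2 (mod 3). M₂ = 15, y₂ ≡ 14 (mod 19). M₃ = 57, y₃ ≡ 3 (mod 5). m = 1×95×2 + 8×15×14 + 2×57×3 ≡ 217 (mod 285)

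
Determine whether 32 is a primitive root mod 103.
32^{51} ≡ 1 (mod 103) and 51 < 102, so ord_103(32) = 51 ≠ 102 and 32 is not a primitive root.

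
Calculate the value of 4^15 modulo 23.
By repeated squaring (mod 23): 4^{1}≡4, 4^{2}≡16, 4^{4}≡3, 4^{8}≡9. Then 4^{15} = 4^{8+4+2+1} ≡ 9 × 3 × 16 × 4 ≡ 3 (mod 23)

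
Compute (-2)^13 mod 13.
Using Fermat: (-2)^{12} ≡ 1 (mod 13). 13 ≡ 1 (mod 12). So (-2)^{13} ≡ (-2)^{1} ≡ 11 (mod 13)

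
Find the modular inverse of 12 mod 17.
Since 17 is prime, by Fermat 12^(-1) ≡ 12^{15} ≡ 10 mod 17. Verify: 12 × 10 = 120 ≡ 1 mod 17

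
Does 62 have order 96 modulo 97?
62^{6} ≡ 1 mod 97 and 6 < 96, so ord_97(62) = 6 ≠ 96 and 62 is not a primitive root.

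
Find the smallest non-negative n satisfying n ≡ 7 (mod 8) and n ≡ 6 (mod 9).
M = 8 × 9 = 72. M₁ = 9, y₁ ≡ 1 (mod 8). M₂ = 8, y₂ ≡ 8 (mod 9). n = 7×9×1 + 6×8×8 ≡ 15 (mod 72)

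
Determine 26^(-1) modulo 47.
Since 47 is prime, by Fermat 26^(-1) ≡ 26^{45} ≡ 38 mod 47. Verify: 26 × 38 = 988 ≡ 1 mod 47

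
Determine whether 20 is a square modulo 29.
By Euler's criterion: 20^{14} ≡ 1 (mod 29). Since this equals 1, 20 is a QR.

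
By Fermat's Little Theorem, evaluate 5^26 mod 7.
By Fermat: 5^{6} ≡ 1 mod 7. 26 = 4×6 + 2. So 5^{26} ≡ 5^{2} ≡ 4 mod 7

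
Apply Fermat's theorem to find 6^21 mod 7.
By Fermat: 6^{6} ≡ 1 mod 7. 21 = 3×6 + 3. So 6^{21} ≡ 6^{3} ≡ 6 mod 7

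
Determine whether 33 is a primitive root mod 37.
33^{9} ≡ 1 (mod 37) and 9 < 36, so ord_37(33) = 9 ≠ 36 and 33 is not a primitive root.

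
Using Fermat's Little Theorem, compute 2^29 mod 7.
By Fermat: 2^{6} ≡ 1 (mod 7). 29 = 4×6 + 5. So 2^{29} ≡ 2^{5} ≡ 4 (mod 7)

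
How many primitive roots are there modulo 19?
Number of primitive roots mod 19 = φ(p-1) = φ(18) = 6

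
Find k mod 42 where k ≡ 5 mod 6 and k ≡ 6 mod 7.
M = 6 × 7 = 42. M₁ = 7, y₁ ≡ 1 mod 6. M₂ = 6, y₂ ≡ 6 mod 7. k = 5×7×1 + 6×6×6 ≡ 41 mod 42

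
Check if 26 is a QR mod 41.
By Euler's criterion: 26^{20} ≡ 40 (mod 41). Since this equals -1 (≡ 40), 26 is not a QR.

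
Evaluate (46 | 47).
(46/47) = 46^{23} mod 47 = -1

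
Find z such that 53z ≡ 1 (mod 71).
Since 71 is prime, by Fermat 53^(-1) ≡ 53^{69} ≡ 67 (mod 71). Verify: 53 × 67 = 3551 ≡ 1 (mod 71)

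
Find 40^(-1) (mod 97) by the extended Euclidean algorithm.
Extended GCD: 40(17) + 97(-7) = 1. So 40^(-1) ≡ 17 (mod 97). Verify: 40 × 17 = 680 ≡ 1 (mod 97)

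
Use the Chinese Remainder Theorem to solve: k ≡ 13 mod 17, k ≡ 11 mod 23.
M = 17 × 23 = 391. M₁ = 23, y₁ ≡ 3 mod 17. M₂ = 17, y₂ ≡ 19 mod 23. k = 13×23×3 + 11×17×19 ≡ 149 mod 391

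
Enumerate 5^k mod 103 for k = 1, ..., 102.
5^1, 5^2, ..., 5^{102} mod 103: [5, 25, 22, 7, 35, 72, 51, 49, 39, 92, 48, 34, 67, 26, 27, 32, 57, 79, 86, 18, 90, 38, 87, 23, 12, 60, 94, 58, 84, 8, 40, 97, 73, 56, 74, 61, 99, 83, 3, 15, 75, 66, 21, 2, 10, 50, 44, 14, 70, 41, 102, 98, 78, 81, 96, 68, 31, 52, 54, 64, 11, 55, 69, 36, 77, 76, 71, 46, 24, 17, 85, 13, 65, 16, 80, 91, 43, 9, 45, 19, 95, 63, 6, 30, 47, 29, 42, 4, 20, 100, 88, 28, 37, 82, 101, 93, 53, 59, 89, 33, 62, 1]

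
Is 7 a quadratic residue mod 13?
By Euler's criterion: 7^{6} ≡ 12 mod 13. Since this equals -1 (≡ 12), 7 is not a QR.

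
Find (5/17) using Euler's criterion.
(5/17) = 5^{8} mod 17 = -1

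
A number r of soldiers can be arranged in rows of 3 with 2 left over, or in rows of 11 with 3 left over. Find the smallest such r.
M = 3 × 11 = 33. M₁ = 11, y₁ ≡ 2 (mod 3). M₂ = 3, y₂ ≡ 4 (mod 11). r = 2×11×2 + 3×3×4 ≡ 14 (mod 33)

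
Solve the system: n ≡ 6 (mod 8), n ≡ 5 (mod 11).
M = 8 × 11 = 88. M₁ = 11, y₁ ≡ 3 (mod 8). M₂ = 8, y₂ ≡ 7 (mod 11). n = 6×11×3 + 5×8×7 ≡ 38 (mod 88)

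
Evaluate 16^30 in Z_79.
By repeated squaring (mod 79): 16^{1}≡16, 16^{2}≡19, 16^{4}≡45, 16^{8}≡50, 16^{16}≡51. Then 16^{30} = 16^{16+8+4+2} ≡ 51 × 50 × 45 × 19 ≡ 8 (mod 79)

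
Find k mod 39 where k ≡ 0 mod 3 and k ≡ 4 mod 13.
M = 3 × 13 = 39. M₁ = 13, y₁ ≡ 1 mod 3. M₂ = 3, y₂ ≡ 9 mod 13. k = 0×13×1 + 4×3×9 ≡ 30 mod 39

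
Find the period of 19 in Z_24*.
Powers of 19 mod 24: 19^1≡19, 19^2≡1. Order = 2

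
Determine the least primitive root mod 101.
g = 2. Powers: [2, 4, 8, 16, 32, 64, 27, ...] generates all 100 non-zero residues.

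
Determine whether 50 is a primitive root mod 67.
ord_67(50) divides 66. For each prime q|66: 50^{33}≡66, 50^{22}≡37, 50^{6}≡15, none ≡ 1. So 50 has order 66 and is a primitive root mod 67.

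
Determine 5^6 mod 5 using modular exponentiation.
By repeated squaring mod 5: 5^{1}≡0, 5^{2}≡0, 5^{4}≡0. Then 5^{6} = 5^{4+2} ≡ 0 × 0 ≡ 0 mod 5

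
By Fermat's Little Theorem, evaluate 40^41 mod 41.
By Fermat: 40^{40} ≡ 1 (mod 41). So 40^{41} = 40^{40} · 40^{1} ≡ 40^{1} ≡ 40 (mod 41)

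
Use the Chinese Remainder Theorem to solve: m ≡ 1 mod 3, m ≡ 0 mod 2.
M = 3 × 2 = 6. M₁ = 2, y₁ ≡ 2 mod 3. M₂ = 3, y₂ ≡ 1 mod 2. m = 1×2×2 + 0×3×1 ≡ 4 mod 6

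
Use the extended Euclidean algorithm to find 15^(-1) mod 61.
Extended GCD: 15(-4) + 61(1) = 1. So 15^(-1) ≡ -4 ≡ 57 (mod 61). Verify: 15 × 57 = 855 ≡ 1 (mod 61)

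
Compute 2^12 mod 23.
By repeated squaring (mod 23): 2^{1}≡2, 2^{2}≡4, 2^{4}≡16, 2^{8}≡3. Then 2^{12} = 2^{8+4} ≡ 3 × 16 ≡ 2 (mod 23)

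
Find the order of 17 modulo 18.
Powers of 17 mod 18: 17^1≡17, 17^2≡1. Order = 2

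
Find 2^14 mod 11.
Using Fermat: 2^{10} ≡ 1 mod 11. 14 ≡ 4 mod 10. So 2^{14} ≡ 2^{4} ≡ 5 mod 11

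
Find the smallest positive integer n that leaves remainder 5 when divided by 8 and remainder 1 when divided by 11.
M = 8 × 11 = 88. M₁ = 11, y₁ ≡ 3 (mod 8). M₂ = 8, y₂ ≡ 7 (mod 11). n = 5×11×3 + 1×8×7 ≡ 45 (mod 88)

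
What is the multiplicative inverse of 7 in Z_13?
Since 13 is prime, by Fermat 7^(-1) ≡ 7^{11} ≡ 2 (mod 13). Verify: 7 × 2 = 14 ≡ 1 (mod 13)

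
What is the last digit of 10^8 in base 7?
Using Fermat: 10^{6} ≡ 1 mod 7. 8 ≡ 2 mod 6. So 10^{8} ≡ 10^{2} ≡ 2 mod 7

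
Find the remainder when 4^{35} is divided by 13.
By Fermat: 4^{12} ≡ 1 (mod 13). 35 = 2×12 + 11. So 4^{35} ≡ 4^{11} ≡ 10 (mod 13)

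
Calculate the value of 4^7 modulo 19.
By repeated squaring mod 19: 4^{1}≡4, 4^{2}≡16, 4^{4}≡9. Then 4^{7} = 4^{4+2+1} ≡ 9 × 16 × 4 ≡ 6 mod 19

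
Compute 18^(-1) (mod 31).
Since 31 is prime, by Fermat 18^(-1) ≡ 18^{29} ≡ 19 (mod 31). Verify: 18 × 19 = 342 ≡ 1 (mod 31)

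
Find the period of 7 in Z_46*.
Powers of 7 mod 46: 7^1≡7, 7^2≡3, 7^3≡21, 7^4≡9, 7^5≡17, 7^6≡27, 7^7≡5, 7^8≡35, 7^9≡15, 7^10≡13, 7^11≡45, 7^12≡39, 7^13≡43, 7^14≡25, 7^15≡37, 7^16≡29, 7^17≡19, 7^18≡41, 7^19≡11, 7^20≡31, 7^21≡33, 7^22≡1. Order = 22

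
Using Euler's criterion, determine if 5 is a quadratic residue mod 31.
By Euler's criterion: 5^{15} ≡ 1 (mod 31). Since this equals 1, 5 is a QR.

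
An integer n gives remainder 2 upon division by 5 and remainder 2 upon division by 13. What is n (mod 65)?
M = 5 × 13 = 65. M₁ = 13, y₁ ≡ 2 (mod 5). M₂ = 5, y₂ ≡ 8 (mod 13). n = 2×13×2 + 2×5×8 ≡ 2 (mod 65)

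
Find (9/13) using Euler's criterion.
(9/13) = 9^{6} mod 13 = 1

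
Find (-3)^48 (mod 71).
By repeated squaring (mod 71): (-3)^{1}≡68, (-3)^{2}≡9, (-3)^{4}≡10, (-3)^{8}≡29, (-3)^{16}≡60, (-3)^{32}≡50. Then (-3)^{48} = (-3)^{32+16} ≡ 50 × 60 ≡ 18 (mod 71)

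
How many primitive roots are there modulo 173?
A prime p has φ(p-1) primitive roots; here φ(172) = 84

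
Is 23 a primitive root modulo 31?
23^{10} ≡ 1 mod 31 and 10 < 30, so ord_31(23) = 10 ≠ 30 and 23 is not a primitive root.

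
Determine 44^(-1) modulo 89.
Since 89 is prime, by Fermat 44^(-1) ≡ 44^{87} ≡ 87 mod 89. Verify: 44 × 87 = 3828 ≡ 1 mod 89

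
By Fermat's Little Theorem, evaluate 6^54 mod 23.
By Fermat: 6^{22} ≡ 1 (mod 23). 54 = 2×22 + 10. So 6^{54} ≡ 6^{10} ≡ 4 (mod 23)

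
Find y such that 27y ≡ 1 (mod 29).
Since 29 is prime, by Fermat 27^(-1) ≡ 27^{27} ≡ 14 (mod 29). Verify: 27 × 14 = 378 ≡ 1 (mod 29)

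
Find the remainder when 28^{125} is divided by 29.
By Fermat: 28^{28} ≡ 1 (mod 29). 125 = 4×28 + 13. So 28^{125} ≡ 28^{13} ≡ 28 (mod 29)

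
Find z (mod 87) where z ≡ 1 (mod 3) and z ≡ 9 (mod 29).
M = 3 × 29 = 87. M₁ = 29, y₁ ≡ 2 (mod 3). M₂ = 3, y₂ ≡ 10 (mod 29). z = 1×29×2 + 9×3×10 ≡ 67 (mod 87)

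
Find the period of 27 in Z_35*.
Powers of 27 mod 35: 27^1≡27, 27^2≡29, 27^3≡13, 27^4≡1. ord_35(27) = 4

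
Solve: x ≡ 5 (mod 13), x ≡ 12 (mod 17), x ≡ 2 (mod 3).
M = 13 × 17 × 3 = 663. M₁ = 51, y₁ ≡ 12 (mod 13). M₂ = 39, y₂ ≡ 7 (mod 17). M₃ = 221, y₃ ≡ 2 (mod 3). x = 5×51×12 + 12×39×7 + 2×221×2 ≡ 590 (mod 663)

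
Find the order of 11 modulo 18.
Powers of 11 mod 18: 11^1≡11, 11^2≡13, 11^3≡17, 11^4≡7, 11^5≡5, 11^6≡1. So the order of 11 is 6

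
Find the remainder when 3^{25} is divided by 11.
By Fermat: 3^{10} ≡ 1 (mod 11). 25 = 2×10 + 5. So 3^{25} ≡ 3^{5} ≡ 1 (mod 11)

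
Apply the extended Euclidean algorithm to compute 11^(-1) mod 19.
Extended GCD: 11(7) + 19(-4) = 1. So 11^(-1) ≡ 7 mod 19. Verify: 11 × 7 = 77 ≡ 1 mod 19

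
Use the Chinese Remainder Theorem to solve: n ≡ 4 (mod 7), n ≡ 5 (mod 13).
M = 7 × 13 = 91. M₁ = 13, y₁ ≡ 6 (mod 7). M₂ = 7, y₂ ≡ 2 (mod 13). n = 4×13×6 + 5×7×2 ≡ 18 (mod 91)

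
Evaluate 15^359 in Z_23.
Using Fermat: 15^{22} ≡ 1 mod 23. 359 ≡ 7 mod 22. So 15^{359} ≡ 15^{7} ≡ 11 mod 23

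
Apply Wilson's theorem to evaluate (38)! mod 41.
(40)! = (38)! × (39) × (40) ≡ -1 mod 41. So (38)! ≡ -1 × [(40)(39)]^(-1) ≡ 20 mod 41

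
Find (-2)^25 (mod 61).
By repeated squaring (mod 61): (-2)^{1}≡59, (-2)^{2}≡4, (-2)^{4}≡16, (-2)^{8}≡12, (-2)^{16}≡22. Then (-2)^{25} = (-2)^{16+8+1} ≡ 22 × 12 × 59 ≡ 21 (mod 61)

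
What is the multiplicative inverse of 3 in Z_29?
Since 29 is prime, by Fermat 3^(-1) ≡ 3^{27} ≡ 10 (mod 29). Verify: 3 × 10 = 30 ≡ 1 (mod 29)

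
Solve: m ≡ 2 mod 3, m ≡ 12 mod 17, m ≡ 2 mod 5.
M = 3 × 17 × 5 = 255. M₁ = 85, y₁ ≡ 1 mod 3. M₂ = 15, y₂ ≡ 8 mod 17. M₃ = 51, y₃ ≡ 1 mod 5. m = 2×85×1 + 12×15×8 + 2×51×1 ≡ 182 mod 255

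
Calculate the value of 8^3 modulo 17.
8^{3} = 512 ≡ 2 (mod 17)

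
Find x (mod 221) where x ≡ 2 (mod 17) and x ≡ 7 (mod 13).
M = 17 × 13 = 221. M₁ = 13, y₁ ≡ 4 (mod 17). M₂ = 17, y₂ ≡ 10 (mod 13). x = 2×13×4 + 7×17×10 ≡ 189 (mod 221)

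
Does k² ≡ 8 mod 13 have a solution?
By Euler's criterion: 8^{6} ≡ 12 mod 13. Since this equals -1 (≡ 12), 8 is not a QR.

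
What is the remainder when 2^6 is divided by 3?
Using Fermat: 2^{2} ≡ 1 (mod 3). 6 ≡ 0 (mod 2). So 2^{6} ≡ 2^{0} ≡ 1 (mod 3)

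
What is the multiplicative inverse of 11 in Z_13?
Since 13 is prime, by Fermat 11^(-1) ≡ 11^{11} ≡ 6 mod 13. Verify: 11 × 6 = 66 ≡ 1 mod 13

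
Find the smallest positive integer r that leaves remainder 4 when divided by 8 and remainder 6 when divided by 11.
M = 8 × 11 = 88. M₁ = 11, y₁ ≡ 3 mod 8. M₂ = 8, y₂ ≡ 7 mod 11. r = 4×11×3 + 6×8×7 ≡ 28 mod 88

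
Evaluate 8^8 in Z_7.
Using Fermat: 8^{6} ≡ 1 (mod 7). 8 ≡ 2 (mod 6). So 8^{8} ≡ 8^{2} ≡ 1 (mod 7)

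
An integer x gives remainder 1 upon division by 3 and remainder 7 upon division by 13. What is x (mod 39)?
M = 3 × 13 = 39. M₁ = 13, y₁ ≡ 1 (mod 3). M₂ = 3, y₂ ≡ 9 (mod 13). x = 1×13×1 + 7×3×9 ≡ 7 (mod 39)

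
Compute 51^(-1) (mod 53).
Since 53 is prime, by Fermat 51^(-1) ≡ 51^{51} ≡ 26 (mod 53). Verify: 51 × 26 = 1326 ≡ 1 (mod 53)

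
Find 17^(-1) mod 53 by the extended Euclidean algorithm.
Extended GCD: 17(25) + 53(-8) = 1. So 17^(-1) ≡ 25 mod 53. Verify: 17 × 25 = 425 ≡ 1 mod 53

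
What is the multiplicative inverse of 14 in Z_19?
Since 19 is prime, by Fermat 14^(-1) ≡ 14^{17} ≡ 15 (mod 19). Verify: 14 × 15 = 210 ≡ 1 (mod 19)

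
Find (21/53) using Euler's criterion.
(21/53) = 21^{26} mod 53 = -1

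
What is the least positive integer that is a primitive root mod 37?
g = 2. Powers: [2, 4, 8, 16, 32, 27, 17, 34, 31, ...] generates all 36 non-zero residues.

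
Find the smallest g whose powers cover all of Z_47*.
g = 5. For each prime q|46: 5^{23}≡46, 5^{2}≡25, none ≡ 1, so ord_47(5) = 46 and 5 is a primitive root.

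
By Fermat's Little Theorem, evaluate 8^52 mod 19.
By Fermat: 8^{18} ≡ 1 mod 19. 52 = 2×18 + 16. So 8^{52} ≡ 8^{16} ≡ 11 mod 19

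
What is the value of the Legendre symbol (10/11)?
(10/11) = 10^{5} mod 11 = -1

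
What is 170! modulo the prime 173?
(172)! = (170)! × (171) × (172) ≡ -1 (mod 173). So (170)! ≡ -1 × [(172)(171)]^(-1) ≡ 86 (mod 173)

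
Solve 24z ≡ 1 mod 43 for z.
Since 43 is prime, by Fermat 24^(-1) ≡ 24^{41} ≡ 9 mod 43. Verify: 24 × 9 = 216 ≡ 1 mod 43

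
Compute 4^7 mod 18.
By repeated squaring mod 18: 4^{1}≡4, 4^{2}≡16, 4^{4}≡4. Then 4^{7} = 4^{4+2+1} ≡ 4 × 16 × 4 ≡ 4 mod 18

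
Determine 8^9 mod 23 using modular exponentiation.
By repeated squaring (mod 23): 8^{1}≡8, 8^{2}≡18, 8^{4}≡2, 8^{8}≡4. Then 8^{9} = 8^{8+1} ≡ 4 × 8 ≡ 9 (mod 23)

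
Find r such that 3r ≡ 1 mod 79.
Since 79 is prime, by Fermat 3^(-1) ≡ 3^{77} ≡ 53 mod 79. Verify: 3 × 53 = 159 ≡ 1 mod 79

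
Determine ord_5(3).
Powers of 3 mod 5: 3^1≡3, 3^2≡4, 3^3≡2, 3^4≡1. So the order of 3 is 4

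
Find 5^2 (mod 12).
5^{2} = 25 ≡ 1 (mod 12)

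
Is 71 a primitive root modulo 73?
71^{18} ≡ 1 mod 73 and 18 < 72, so ord_73(71) = 18 ≠ 72 and 71 is not a primitive root.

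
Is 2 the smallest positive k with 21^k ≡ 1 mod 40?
Powers of 21 mod 40: 21^1≡21, 21^2≡1. First k with 21^k≡1 is k=2. Yes, ord_40(21) = 2.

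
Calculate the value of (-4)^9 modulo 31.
By repeated squaring (mod 31): (-4)^{1}≡27, (-4)^{2}≡16, (-4)^{4}≡8, (-4)^{8}≡2. Then (-4)^{9} = (-4)^{8+1} ≡ 2 × 27 ≡ 23 (mod 31)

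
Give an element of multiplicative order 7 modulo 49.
8 has order 7 mod 49 since 8^{7} ≡ 1 mod 49 and no smaller power works.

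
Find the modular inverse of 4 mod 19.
Since 19 is prime, by Fermat 4^(-1) ≡ 4^{17} ≡ 5 mod 19. Verify: 4 × 5 = 20 ≡ 1 mod 19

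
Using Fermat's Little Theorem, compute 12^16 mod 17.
By Fermat's Little Theorem, 12^{16} ≡ 1 mod 17 since 17 is prime and gcd(12, 17) = 1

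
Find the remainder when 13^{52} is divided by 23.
By Fermat: 13^{22} ≡ 1 mod 23. 52 = 2×22 + 8. So 13^{52} ≡ 13^{8} ≡ 2 mod 23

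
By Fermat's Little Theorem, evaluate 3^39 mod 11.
By Fermat: 3^{10} ≡ 1 (mod 11). 39 = 3×10 + 9. So 3^{39} ≡ 3^{9} ≡ 4 (mod 11)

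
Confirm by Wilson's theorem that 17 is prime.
(16)! mod 17 = 16. Since this equals -1 mod 17, Wilson confirms 17 is prime.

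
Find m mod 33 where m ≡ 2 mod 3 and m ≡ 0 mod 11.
M = 3 × 11 = 33. M₁ = 11, y₁ ≡ 2 mod 3. M₂ = 3, y₂ ≡ 4 mod 11. m = 2×11×2 + 0×3×4 ≡ 11 mod 33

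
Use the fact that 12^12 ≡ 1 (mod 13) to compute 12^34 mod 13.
By Fermat: 12^{12} ≡ 1 (mod 13). 34 = 2×12 + 10. So 12^{34} ≡ 12^{10} ≡ 1 (mod 13)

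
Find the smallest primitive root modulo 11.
g = 2. For each prime q|10: 2^{5}≡10, 2^{2}≡4, none ≡ 1, so ord_11(2) = 10 and 2 is a primitive root.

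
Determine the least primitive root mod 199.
g = 3. Powers: [3, 9, 27, 81, 44, 132, 197, 193, 181, ...] generates all 198 non-zero residues.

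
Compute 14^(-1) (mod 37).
Since 37 is prime, by Fermat 14^(-1) ≡ 14^{35} ≡ 8 (mod 37). Verify: 14 × 8 = 112 ≡ 1 (mod 37)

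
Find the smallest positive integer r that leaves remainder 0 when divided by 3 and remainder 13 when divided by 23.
M = 3 × 23 = 69. M₁ = 23, y₁ ≡ 2 (mod 3). M₂ = 3, y₂ ≡ 8 (mod 23). r = 0×23×2 + 13×3×8 ≡ 36 (mod 69)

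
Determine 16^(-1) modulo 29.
Since 29 is prime, by Fermat 16^(-1) ≡ 16^{27} ≡ 20 (mod 29). Verify: 16 × 20 = 320 ≡ 1 (mod 29)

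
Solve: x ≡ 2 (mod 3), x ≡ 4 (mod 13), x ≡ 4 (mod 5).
M = 3 × 13 × 5 = 195. M₁ = 65, y₁ ≡ 2 (mod 3). M₂ = 15, y₂ ≡ 7 (mod 13). M₃ = 39, y₃ ≡ 4 (mod 5). x = 2×65×2 + 4×15×7 + 4×39×4 ≡ 134 (mod 195)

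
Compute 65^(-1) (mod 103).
Since 103 is prime, by Fermat 65^(-1) ≡ 65^{101} ≡ 84 (mod 103). Verify: 65 × 84 = 5460 ≡ 1 (mod 103)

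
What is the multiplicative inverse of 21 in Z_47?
Since 47 is prime, by Fermat 21^(-1) ≡ 21^{45} ≡ 9 mod 47. Verify: 21 × 9 = 189 ≡ 1 mod 47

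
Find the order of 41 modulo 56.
Powers of 41 mod 56: 41^1≡41, 41^2≡1. So the order of 41 is 2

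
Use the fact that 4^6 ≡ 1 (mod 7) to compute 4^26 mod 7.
By Fermat: 4^{6} ≡ 1 (mod 7). 26 = 4×6 + 2. So 4^{26} ≡ 4^{2} ≡ 2 (mod 7)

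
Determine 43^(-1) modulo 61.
Since 61 is prime, by Fermat 43^(-1) ≡ 43^{59} ≡ 44 (mod 61). Verify: 43 × 44 = 1892 ≡ 1 (mod 61)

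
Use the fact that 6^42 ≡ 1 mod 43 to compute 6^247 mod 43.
By Fermat: 6^{42} ≡ 1 mod 43. 247 ≡ 37 mod 42. So 6^{247} ≡ 6^{37} ≡ 6 mod 43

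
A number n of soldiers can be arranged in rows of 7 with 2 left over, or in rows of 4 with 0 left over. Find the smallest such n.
M = 7 × 4 = 28. M₁ = 4, y₁ ≡ 2 mod 7. M₂ = 7, y₂ ≡ 3 mod 4. n = 2×4×2 + 0×7×3 ≡ 16 mod 28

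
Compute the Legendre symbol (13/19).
(13/19) = 13^{9} mod 19 = -1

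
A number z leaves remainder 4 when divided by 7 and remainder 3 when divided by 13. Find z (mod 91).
M = 7 × 13 = 91. M₁ = 13, y₁ ≡ 6 (mod 7). M₂ = 7, y₂ ≡ 2 (mod 13). z = 4×13×6 + 3×7×2 ≡ 81 (mod 91)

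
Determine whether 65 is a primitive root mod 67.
65^{33} ≡ 1 (mod 67) and 33 < 66, so ord_67(65) = 33 ≠ 66 and 65 is not a primitive root.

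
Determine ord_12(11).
Powers of 11 mod 12: 11^1≡11, 11^2≡1. ord_12(11) = 2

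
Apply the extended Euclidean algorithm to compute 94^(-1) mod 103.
Extended GCD: 94(-23) + 103(21) = 1. So 94^(-1) ≡ -23 ≡ 80 (mod 103). Verify: 94 × 80 = 7520 ≡ 1 (mod 103)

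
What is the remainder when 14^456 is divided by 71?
Using Fermat: 14^{70} ≡ 1 mod 71. 456 ≡ 36 mod 70. So 14^{456} ≡ 14^{36} ≡ 57 mod 71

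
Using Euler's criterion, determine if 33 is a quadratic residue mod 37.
By Euler's criterion: 33^{18} ≡ 1 (mod 37). Since this equals 1, 33 is a QR.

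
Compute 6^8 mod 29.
By repeated squaring (mod 29): 6^{1}≡6, 6^{2}≡7, 6^{4}≡20, 6^{8}≡23. So 6^{8} ≡ 23 (mod 29)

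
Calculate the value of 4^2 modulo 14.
4^{2} = 16 ≡ 2 mod 14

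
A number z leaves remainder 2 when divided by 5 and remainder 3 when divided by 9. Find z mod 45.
M = 5 × 9 = 45. M₁ = 9, y₁ ≡ 4 mod 5. M₂ = 5, y₂ ≡ 2 mod 9. z = 2×9×4 + 3×5×2 ≡ 12 mod 45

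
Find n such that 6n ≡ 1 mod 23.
Since 23 is prime, by Fermat 6^(-1) ≡ 6^{21} ≡ 4 mod 23. Verify: 6 × 4 = 24 ≡ 1 mod 23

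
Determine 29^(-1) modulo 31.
Since 31 is prime, by Fermat 29^(-1) ≡ 29^{29} ≡ 15 mod 31. Verify: 29 × 15 = 435 ≡ 1 mod 31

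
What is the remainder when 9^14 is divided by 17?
By repeated squaring mod 17: 9^{1}≡9, 9^{2}≡13, 9^{4}≡16, 9^{8}≡1. Then 9^{14} = 9^{8+4+2} ≡ 1 × 16 × 13 ≡ 4 mod 17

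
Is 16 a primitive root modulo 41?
16^{5} ≡ 1 mod 41 and 5 < 40, so ord_41(16) = 5 ≠ 40 and 16 is not a primitive root.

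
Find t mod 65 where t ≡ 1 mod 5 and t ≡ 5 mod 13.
M = 5 × 13 = 65. M₁ = 13, y₁ ≡ 2 mod 5. M₂ = 5, y₂ ≡ 8 mod 13. t = 1×13×2 + 5×5×8 ≡ 31 mod 65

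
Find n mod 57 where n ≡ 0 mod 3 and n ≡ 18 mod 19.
M = 3 × 19 = 57. M₁ = 19, y₁ ≡ 1 mod 3. M₂ = 3, y₂ ≡ 13 mod 19. n = 0×19×1 + 18×3×13 ≡ 18 mod 57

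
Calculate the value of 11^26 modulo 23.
Using Fermat: 11^{22} ≡ 1 (mod 23). 26 ≡ 4 (mod 22). So 11^{26} ≡ 11^{4} ≡ 13 (mod 23)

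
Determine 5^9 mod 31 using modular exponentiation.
By repeated squaring (mod 31): 5^{1}≡5, 5^{2}≡25, 5^{4}≡5, 5^{8}≡25. Then 5^{9} = 5^{8+1} ≡ 25 × 5 ≡ 1 (mod 31)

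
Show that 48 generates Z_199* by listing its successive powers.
48^1, 48^2, ..., 48^{198} mod 199: [48, 115, 147, 91, 189, 117, 44, 122, 85, 100, 24, 157, 173, 145, 194, 158, 22, 61, 142, 50, 12, 178, 186, 172, 97, 79, 11, 130, 71, 25, 6, 89, 93, 86, 148, 139, 105, 65, 135, 112, 3, 144, 146, 43, 74, 169, 152, 132, 167, 56, 101, 72, 73, 121, 37, 184, 76, 66, 183, 28, 150, 36, 136, 160, 118, 92, 38, 33, 191, 14, 75, 18, 68, 80, 59, 46, 19, 116, 195, 7, 137, 9, 34, 40, 129, 23, 109, 58, 197, 103, 168, 104, 17, 20, 164, 111, 154, 29, 198, 151, 84, 52, 108, 10, 82, 155, 77, 114, 99, 175, 42, 26, 54, 5, 41, 177, 138, 57, 149, 187, 21, 13, 27, 102, 120, 188, 69, 128, 174, 193, 110, 106, 113, 51, 60, 94, 134, 64, 87, 196, 55, 53, 156, 125, 30, 47, 67, 32, 143, 98, 127, 126, 78, 162, 15, 123, 133, 16, 171, 49, 163, 63, 39, 81, 107, 161, 166, 8, 185, 124, 181, 131, 119, 140, 153, 180, 83, 4, 192, 62, 190, 165, 159, 70, 176, 90, 141, 2, 96, 31, 95, 182, 179, 35, 88, 45, 170, 1]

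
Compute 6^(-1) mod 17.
Since 17 is prime, by Fermat 6^(-1) ≡ 6^{15} ≡ 3 mod 17. Verify: 6 × 3 = 18 ≡ 1 mod 17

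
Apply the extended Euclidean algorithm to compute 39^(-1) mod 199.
Extended GCD: 39(-51) + 199(10) = 1. So 39^(-1) ≡ -51 ≡ 148 mod 199. Verify: 39 × 148 = 5772 ≡ 1 mod 199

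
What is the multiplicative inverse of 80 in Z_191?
Since 191 is prime, by Fermat 80^(-1) ≡ 80^{189} ≡ 117 mod 191. Verify: 80 × 117 = 9360 ≡ 1 mod 191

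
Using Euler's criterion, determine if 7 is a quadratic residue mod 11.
By Euler's criterion: 7^{5} ≡ 10 mod 11. Since this equals -1 (≡ 10), 7 is not a QR.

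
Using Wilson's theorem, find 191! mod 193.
(192)! = (191)! × (192) ≡ -1 (mod 193). So (191)! ≡ -1 × (192)^(-1) ≡ (-1)×(-1) = 1 (mod 193)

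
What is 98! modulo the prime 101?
(100)! = (98)! × (99) × (100) ≡ -1 (mod 101). So (98)! ≡ -1 × [(100)(99)]^(-1) ≡ 50 (mod 101)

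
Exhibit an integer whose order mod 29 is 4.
12 has order 4 mod 29 since 12^{4} ≡ 1 (mod 29) and no smaller power works.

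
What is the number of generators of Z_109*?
A prime p has φ(p-1) primitive roots; here φ(108) = 36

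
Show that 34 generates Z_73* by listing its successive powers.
34^1, 34^2, ..., 34^{72} mod 73: [34, 61, 30, 71, 5, 24, 13, 4, 63, 25, 47, 65, 20, 23, 52, 16, 33, 27, 42, 41, 7, 19, 62, 64, 59, 35, 22, 18, 28, 3, 29, 37, 17, 67, 15, 72, 39, 12, 43, 2, 68, 49, 60, 69, 10, 48, 26, 8, 53, 50, 21, 57, 40, 46, 31, 32, 66, 54, 11, 9, 14, 38, 51, 55, 45, 70, 44, 36, 56, 6, 58, 1]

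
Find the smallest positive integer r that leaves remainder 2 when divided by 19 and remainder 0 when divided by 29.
M = 19 × 29 = 551. M₁ = 29, y₁ ≡ 2 (mod 19). M₂ = 19, y₂ ≡ 26 (mod 29). r = 2×29×2 + 0×19×26 ≡ 116 (mod 551)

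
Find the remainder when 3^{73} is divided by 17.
By Fermat: 3^{16} ≡ 1 mod 17. 73 = 4×16 + 9. So 3^{73} ≡ 3^{9} ≡ 14 mod 17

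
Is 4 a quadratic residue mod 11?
By Euler's criterion: 4^{5} ≡ 1 (mod 11). Since this equals 1, 4 is a QR.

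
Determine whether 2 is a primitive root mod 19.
ord_19(2) divides 18. For each prime q|18: 2^{9}≡18, 2^{6}≡7, none ≡ 1. So 2 has order 18 and is a primitive root mod 19.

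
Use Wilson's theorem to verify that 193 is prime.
(192)! mod 193 = 192. Since this equals -1 mod 193, Wilson confirms 193 is prime.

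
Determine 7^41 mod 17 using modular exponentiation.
Using Fermat: 7^{16} ≡ 1 (mod 17). 41 ≡ 9 (mod 16). So 7^{41} ≡ 7^{9} ≡ 10 (mod 17)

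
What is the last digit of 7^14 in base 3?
Using Fermat: 7^{2} ≡ 1 (mod 3). 14 ≡ 0 (mod 2). So 7^{14} ≡ 7^{0} ≡ 1 (mod 3)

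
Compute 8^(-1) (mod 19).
Since 19 is prime, by Fermat 8^(-1) ≡ 8^{17} ≡ 12 (mod 19). Verify: 8 × 12 = 96 ≡ 1 (mod 19)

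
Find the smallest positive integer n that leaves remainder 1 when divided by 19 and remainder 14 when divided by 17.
M = 19 × 17 = 323. M₁ = 17, y₁ ≡ 9 mod 19. M₂ = 19, y₂ ≡ 9 mod 17. n = 1×17×9 + 14×19×9 ≡ 286 mod 323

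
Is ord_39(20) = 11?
Powers of 20 mod 39: 20^1≡20, 20^2≡10, 20^3≡5, 20^4≡22, 20^5≡11, 20^6≡25, 20^7≡32, 20^8≡16, 20^9≡8, 20^10≡4, 20^11≡2, 20^12≡1. 20^11≡2≢1, so ord ≠ 11. No, the actual order is 12.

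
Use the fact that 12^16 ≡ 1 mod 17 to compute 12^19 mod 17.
By Fermat: 12^{16} ≡ 1 mod 17. So 12^{19} = 12^{16} · 12^{3} ≡ 12^{3} ≡ 11 mod 17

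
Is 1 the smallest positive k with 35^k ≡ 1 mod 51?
Powers of 35 mod 51: 35^1≡35, 35^2≡1. 35^1≡35≢1, so ord ≠ 1. No, the actual order is 2.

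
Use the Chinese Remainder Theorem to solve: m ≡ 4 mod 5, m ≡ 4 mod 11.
M = 5 × 11 = 55. M₁ = 11, y₁ ≡ 1 mod 5. M₂ = 5, y₂ ≡ 9 mod 11. m = 4×11×1 + 4×5×9 ≡ 4 mod 55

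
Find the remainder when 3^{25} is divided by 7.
By Fermat: 3^{6} ≡ 1 mod 7. 25 = 4×6 + 1. So 3^{25} ≡ 3^{1} ≡ 3 mod 7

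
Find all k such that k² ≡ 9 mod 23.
The square roots of 9 mod 23 are 3 and 20. Verify: 3² = 9 ≡ 9 mod 23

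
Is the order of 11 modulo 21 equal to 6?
Powers of 11 mod 21: 11^1≡11, 11^2≡16, 11^3≡8, 11^4≡4, 11^5≡2, 11^6≡1. First k with 11^k≡1 is k=6. Yes, ord_21(11) = 6.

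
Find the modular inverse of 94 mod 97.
Since 97 is prime, by Fermat 94^(-1) ≡ 94^{95} ≡ 32 (mod 97). Verify: 94 × 32 = 3008 ≡ 1 (mod 97)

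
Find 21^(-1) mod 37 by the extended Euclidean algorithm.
Extended GCD: 21(-7) + 37(4) = 1. So 21^(-1) ≡ -7 ≡ 30 mod 37. Verify: 21 × 30 = 630 ≡ 1 mod 37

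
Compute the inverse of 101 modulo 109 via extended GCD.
Extended GCD: 101(-41) + 109(38) = 1. So 101^(-1) ≡ -41 ≡ 68 mod 109. Verify: 101 × 68 = 6868 ≡ 1 mod 109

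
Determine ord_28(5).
Powers of 5 mod 28: 5^1≡5, 5^2≡25, 5^3≡13, 5^4≡9, 5^5≡17, 5^6≡1. ord_28(5) = 6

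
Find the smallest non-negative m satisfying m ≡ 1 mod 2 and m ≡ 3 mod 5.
M = 2 × 5 = 10. M₁ = 5, y₁ ≡ 1 mod 2. M₂ = 2, y₂ ≡ 3 mod 5. m = 1×5×1 + 3×2×3 ≡ 3 mod 10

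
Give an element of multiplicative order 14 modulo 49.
6 has order 14 mod 49 since 6^{14} ≡ 1 (mod 49) and no smaller power works.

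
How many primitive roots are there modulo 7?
Number of primitive roots mod 7 = φ(p-1) = φ(6) = 2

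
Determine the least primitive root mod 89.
g = 3. For each prime q|88: 3^{44}≡88, 3^{8}≡64, none ≡ 1, so ord_89(3) = 88 and 3 is a primitive root.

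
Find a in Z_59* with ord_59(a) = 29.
3 has order 29 mod 59 since 3^{29} ≡ 1 (mod 59) and no smaller power works.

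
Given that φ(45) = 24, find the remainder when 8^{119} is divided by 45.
By Euler: 8^{24} ≡ 1 mod 45 since gcd(8, 45) = 1. 119 = 4×24 + 23. So 8^{119} ≡ 8^{23} ≡ 17 mod 45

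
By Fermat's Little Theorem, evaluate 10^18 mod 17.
By Fermat: 10^{16} ≡ 1 mod 17. So 10^{18} = 10^{16} · 10^{2} ≡ 10^{2} ≡ 15 mod 17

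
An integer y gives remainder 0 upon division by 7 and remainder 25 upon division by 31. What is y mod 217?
M = 7 × 31 = 217. M₁ = 31, y₁ ≡ 5 mod 7. M₂ = 7, y₂ ≡ 9 mod 31. y = 0×31×5 + 25×7×9 ≡ 56 mod 217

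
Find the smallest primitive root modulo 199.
g = 3. Powers: [3, 9, 27, 81, 44, 132, 197, 193, 181, 145, ...] generates all 198 non-zero residues.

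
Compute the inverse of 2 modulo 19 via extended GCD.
Extended GCD: 2(-9) + 19(1) = 1. So 2^(-1) ≡ -9 ≡ 10 mod 19. Verify: 2 × 10 = 20 ≡ 1 mod 19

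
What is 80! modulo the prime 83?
(82)! = (80)! × (81) × (82) ≡ -1 (mod 83). So (80)! ≡ -1 × [(82)(81)]^(-1) ≡ 41 (mod 83)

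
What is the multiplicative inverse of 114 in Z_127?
Since 127 is prime, by Fermat 114^(-1) ≡ 114^{125} ≡ 39 (mod 127). Verify: 114 × 39 = 4446 ≡ 1 (mod 127)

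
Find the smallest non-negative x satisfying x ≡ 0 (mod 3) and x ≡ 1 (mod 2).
M = 3 × 2 = 6. M₁ = 2, y₁ ≡ 2 (mod 3). M₂ = 3, y₂ ≡ 1 (mod 2). x = 0×2×2 + 1×3×1 ≡ 3 (mod 6)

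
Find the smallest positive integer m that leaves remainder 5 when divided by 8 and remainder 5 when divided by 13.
M = 8 × 13 = 104. M₁ = 13, y₁ ≡ 5 mod 8. M₂ = 8, y₂ ≡ 5 mod 13. m = 5×13×5 + 5×8×5 ≡ 5 mod 104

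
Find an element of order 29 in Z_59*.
3 has order 29 mod 59 since 3^{29} ≡ 1 mod 59 and no smaller power works.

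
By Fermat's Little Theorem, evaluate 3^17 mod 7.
By Fermat: 3^{6} ≡ 1 mod 7. 17 = 2×6 + 5. So 3^{17} ≡ 3^{5} ≡ 5 mod 7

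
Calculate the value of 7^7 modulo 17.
By repeated squaring mod 17: 7^{1}≡7, 7^{2}≡15, 7^{4}≡4. Then 7^{7} = 7^{4+2+1} ≡ 4 × 15 × 7 ≡ 12 mod 17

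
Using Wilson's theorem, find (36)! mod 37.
By Wilson's theorem, (36)! ≡ -1 ≡ 36 mod 37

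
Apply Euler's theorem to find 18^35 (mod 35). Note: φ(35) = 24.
By Euler: 18^{24} ≡ 1 (mod 35) since gcd(18, 35) = 1. 35 = 1×24 + 11. So 18^{35} ≡ 18^{11} ≡ 2 (mod 35)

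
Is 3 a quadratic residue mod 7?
By Euler's criterion: 3^{3} ≡ 6 mod 7. Since this equals -1 (≡ 6), 3 is not a QR.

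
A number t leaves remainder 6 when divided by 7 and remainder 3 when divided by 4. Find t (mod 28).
M = 7 × 4 = 28. M₁ = 4, y₁ ≡ 2 (mod 7). M₂ = 7, y₂ ≡ 3 (mod 4). t = 6×4×2 + 3×7×3 ≡ 27 (mod 28)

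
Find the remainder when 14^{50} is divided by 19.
By Fermat: 14^{18} ≡ 1 mod 19. 50 = 2×18 + 14. So 14^{50} ≡ 14^{14} ≡ 9 mod 19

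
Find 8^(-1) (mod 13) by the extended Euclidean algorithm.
Extended GCD: 8(5) + 13(-3) = 1. So 8^(-1) ≡ 5 (mod 13). Verify: 8 × 5 = 40 ≡ 1 (mod 13)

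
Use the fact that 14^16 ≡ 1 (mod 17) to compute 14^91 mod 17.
By Fermat: 14^{16} ≡ 1 (mod 17). 91 = 5×16 + 11. So 14^{91} ≡ 14^{11} ≡ 10 (mod 17)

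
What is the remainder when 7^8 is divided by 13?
By repeated squaring (mod 13): 7^{1}≡7, 7^{2}≡10, 7^{4}≡9, 7^{8}≡3. So 7^{8} ≡ 3 (mod 13)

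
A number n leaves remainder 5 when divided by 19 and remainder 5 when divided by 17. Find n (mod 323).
M = 19 × 17 = 323. M₁ = 17, y₁ ≡ 9 (mod 19). M₂ = 19, y₂ ≡ 9 (mod 17). n = 5×17×9 + 5×19×9 ≡ 5 (mod 323)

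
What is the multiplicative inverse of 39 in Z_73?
Since 73 is prime, by Fermat 39^(-1) ≡ 39^{71} ≡ 15 mod 73. Verify: 39 × 15 = 585 ≡ 1 mod 73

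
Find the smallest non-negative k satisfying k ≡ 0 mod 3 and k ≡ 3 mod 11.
M = 3 × 11 = 33. M₁ = 11, y₁ ≡ 2 mod 3. M₂ = 3, y₂ ≡ 4 mod 11. k = 0×11×2 + 3×3×4 ≡ 3 mod 33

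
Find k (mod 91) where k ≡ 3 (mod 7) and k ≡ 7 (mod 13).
M = 7 × 13 = 91. M₁ = 13, y₁ ≡ 6 (mod 7). M₂ = 7, y₂ ≡ 2 (mod 13). k = 3×13×6 + 7×7×2 ≡ 59 (mod 91)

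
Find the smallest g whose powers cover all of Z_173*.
g = 2. For each prime q|172: 2^{86}≡172, 2^{4}≡16, none ≡ 1, so ord_173(2) = 172 and 2 is a primitive root.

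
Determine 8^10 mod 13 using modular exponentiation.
By repeated squaring mod 13: 8^{1}≡8, 8^{2}≡12, 8^{4}≡1, 8^{8}≡1. Then 8^{10} = 8^{8+2} ≡ 1 × 12 ≡ 12 mod 13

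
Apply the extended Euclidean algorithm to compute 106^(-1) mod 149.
Extended GCD: 106(-52) + 149(37) = 1. So 106^(-1) ≡ -52 ≡ 97 mod 149. Verify: 106 × 97 = 10282 ≡ 1 mod 149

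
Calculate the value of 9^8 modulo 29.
By repeated squaring mod 29: 9^{1}≡9, 9^{2}≡23, 9^{4}≡7, 9^{8}≡20. So 9^{8} ≡ 20 mod 29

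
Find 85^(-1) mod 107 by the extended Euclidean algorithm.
Extended GCD: 85(34) + 107(-27) = 1. So 85^(-1) ≡ 34 mod 107. Verify: 85 × 34 = 2890 ≡ 1 mod 107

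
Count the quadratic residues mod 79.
Exactly half the non-zero residues mod a prime are QRs: (79-1)/2 = 39.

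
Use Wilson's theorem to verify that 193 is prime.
(192)! mod 193 = 192. Since this equals -1 mod 193, Wilson confirms 193 is prime.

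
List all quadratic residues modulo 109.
QRs mod 109: {1, 3, 4, 5, 7, 9, 12, 15, 16, 20, 21, 22, 25, 26, 27, 28, 29, 31, 34, 35, 36, 38, 43, 45, 46, 48, 49, 60, 61, 63, 64, 66, 71, 73, 74, 75, 78, 80, 81, 82, 83, 84, 87, 88, 89, 93, 94, 97, 100, 102, 104, 105, 106, 108}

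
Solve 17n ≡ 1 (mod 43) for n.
Since 43 is prime, by Fermat 17^(-1) ≡ 17^{41} ≡ 38 (mod 43). Verify: 17 × 38 = 646 ≡ 1 (mod 43)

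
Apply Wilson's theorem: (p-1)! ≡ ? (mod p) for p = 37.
By Wilson's theorem, (36)! ≡ -1 ≡ 36 (mod 37)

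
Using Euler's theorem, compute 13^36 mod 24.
By Euler: 13^{8} ≡ 1 (mod 24) since gcd(13, 24) = 1. 36 = 4×8 + 4. So 13^{36} ≡ 13^{4} ≡ 1 (mod 24)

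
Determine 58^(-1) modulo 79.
Since 79 is prime, by Fermat 58^(-1) ≡ 58^{77} ≡ 15 mod 79. Verify: 58 × 15 = 870 ≡ 1 mod 79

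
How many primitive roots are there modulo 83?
Number of primitive roots mod 83 = φ(p-1) = φ(82) = 40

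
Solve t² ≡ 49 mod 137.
The square roots of 49 mod 137 are 130 and 7. Verify: 130² = 16900 ≡ 49 mod 137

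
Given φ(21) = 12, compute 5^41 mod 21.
By Euler: 5^{12} ≡ 1 (mod 21) since gcd(5, 21) = 1. 41 = 3×12 + 5. So 5^{41} ≡ 5^{5} ≡ 17 (mod 21)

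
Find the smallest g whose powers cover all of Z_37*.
g = 2. For each prime q|36: 2^{18}≡36, 2^{12}≡26, none ≡ 1, so ord_37(2) = 36 and 2 is a primitive root.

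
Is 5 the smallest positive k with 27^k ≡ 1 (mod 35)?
Powers of 27 mod 35: 27^1≡27, 27^2≡29, 27^3≡13, 27^4≡1. Already 27^4≡1, so the order is 4 < 5. No, the actual order is 4.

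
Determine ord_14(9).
Powers of 9 mod 14: 9^1≡9, 9^2≡11, 9^3≡1. So the order of 9 is 3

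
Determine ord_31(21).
Powers of 21 mod 31: 21^1≡21, 21^2≡7, 21^3≡23, 21^4≡18, 21^5≡6, 21^6≡2, 21^7≡11, 21^8≡14, 21^9≡15, 21^10≡5, 21^11≡12, 21^12≡4, 21^13≡22, 21^14≡28, 21^15≡30, 21^16≡10, 21^17≡24, 21^18≡8, 21^19≡13, 21^20≡25, 21^21≡29, 21^22≡20, 21^23≡17, 21^24≡16, 21^25≡26, 21^26≡19, 21^27≡27, 21^28≡9, 21^29≡3, 21^30≡1. So the order of 21 is 30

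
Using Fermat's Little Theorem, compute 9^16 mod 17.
By Fermat's Little Theorem, 9^{16} ≡ 1 (mod 17) since 17 is prime and gcd(9, 17) = 1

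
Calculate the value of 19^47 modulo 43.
Using Fermat: 19^{42} ≡ 1 mod 43. 47 ≡ 5 mod 42. So 19^{47} ≡ 19^{5} ≡ 30 mod 43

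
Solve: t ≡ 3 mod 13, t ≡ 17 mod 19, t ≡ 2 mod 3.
M = 13 × 19 × 3 = 741. M₁ = 57, y₁ ≡ 8 mod 13. M₂ = 39, y₂ ≡ 1 mod 19. M₃ = 247, y₃ ≡ 1 mod 3. t = 3×57×8 + 17×39×1 + 2×247×1 ≡ 302 mod 741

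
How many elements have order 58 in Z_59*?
There are φ(59-1) = φ(58) = 28 primitive roots modulo 59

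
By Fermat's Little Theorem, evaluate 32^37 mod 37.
By Fermat: 32^{36} ≡ 1 mod 37. So 32^{37} = 32^{36} · 32^{1} ≡ 32^{1} ≡ 32 mod 37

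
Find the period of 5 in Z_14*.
Powers of 5 mod 14: 5^1≡5, 5^2≡11, 5^3≡13, 5^4≡9, 5^5≡3, 5^6≡1. Order = 6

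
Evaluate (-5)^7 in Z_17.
By repeated squaring mod 17: (-5)^{1}≡12, (-5)^{2}≡8, (-5)^{4}≡13. Then (-5)^{7} = (-5)^{4+2+1} ≡ 13 × 8 × 12 ≡ 7 mod 17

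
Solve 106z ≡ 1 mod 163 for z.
Since 163 is prime, by Fermat 106^(-1) ≡ 106^{161} ≡ 20 mod 163. Verify: 106 × 20 = 2120 ≡ 1 mod 163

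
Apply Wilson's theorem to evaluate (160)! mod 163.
(162)! = (160)! × (161) × (162) ≡ -1 mod 163. So (160)! ≡ -1 × [(162)(161)]^(-1) ≡ 81 mod 163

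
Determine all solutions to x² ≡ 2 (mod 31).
The square roots of 2 mod 31 are 8 and 23. Verify: 8² = 64 ≡ 2 (mod 31)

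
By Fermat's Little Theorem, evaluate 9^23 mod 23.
By Fermat: 9^{22} ≡ 1 (mod 23). So 9^{23} = 9^{22} · 9^{1} ≡ 9^{1} ≡ 9 (mod 23)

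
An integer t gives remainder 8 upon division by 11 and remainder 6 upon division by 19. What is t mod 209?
M = 11 × 19 = 209. M₁ = 19, y₁ ≡ 7 mod 11. M₂ = 11, y₂ ≡ 7 mod 19. t = 8×19×7 + 6×11×7 ≡ 63 mod 209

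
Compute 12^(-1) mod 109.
Since 109 is prime, by Fermat 12^(-1) ≡ 12^{107} ≡ 100 mod 109. Verify: 12 × 100 = 1200 ≡ 1 mod 109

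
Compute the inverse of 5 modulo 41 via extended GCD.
Extended GCD: 5(-8) + 41(1) = 1. So 5^(-1) ≡ -8 ≡ 33 mod 41. Verify: 5 × 33 = 165 ≡ 1 mod 41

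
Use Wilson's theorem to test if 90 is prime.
(89)! mod 90 = 0. Since 0 ≢ -1 mod 90, 90 is not prime.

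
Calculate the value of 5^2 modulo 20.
5^{2} = 25 ≡ 5 mod 20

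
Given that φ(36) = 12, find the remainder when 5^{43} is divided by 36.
By Euler: 5^{12} ≡ 1 (mod 36) since gcd(5, 36) = 1. 43 = 3×12 + 7. So 5^{43} ≡ 5^{7} ≡ 5 (mod 36)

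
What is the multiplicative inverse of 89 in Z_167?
Since 167 is prime, by Fermat 89^(-1) ≡ 89^{165} ≡ 152 (mod 167). Verify: 89 × 152 = 13528 ≡ 1 (mod 167)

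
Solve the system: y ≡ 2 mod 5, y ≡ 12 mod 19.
M = 5 × 19 = 95. M₁ = 19, y₁ ≡ 4 mod 5. M₂ = 5, y₂ ≡ 4 mod 19. y = 2×19×4 + 12×5×4 ≡ 12 mod 95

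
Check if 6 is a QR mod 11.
By Euler's criterion: 6^{5} ≡ 10 mod 11. Since this equals -1 (≡ 10), 6 is not a QR.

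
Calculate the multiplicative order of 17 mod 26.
Powers of 17 mod 26: 17^1≡17, 17^2≡3, 17^3≡25, 17^4≡9, 17^5≡23, 17^6≡1. Order = 6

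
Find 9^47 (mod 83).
By repeated squaring (mod 83): 9^{1}≡9, 9^{2}≡81, 9^{4}≡4, 9^{8}≡16, 9^{16}≡7, 9^{32}≡49. Then 9^{47} = 9^{32+8+4+2+1} ≡ 49 × 16 × 4 × 81 × 9 ≡ 75 (mod 83)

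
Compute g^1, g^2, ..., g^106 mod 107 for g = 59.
59^1, 59^2, ..., 59^{106} mod 107: [59, 57, 46, 39, 54, 83, 82, 23, 73, 27, 95, 41, 65, 90, 67, 101, 74, 86, 45, 87, 104, 37, 43, 76, 97, 52, 72, 75, 38, 102, 26, 36, 91, 19, 51, 13, 18, 99, 63, 79, 60, 9, 103, 85, 93, 30, 58, 105, 96, 100, 15, 29, 106, 48, 50, 61, 68, 53, 24, 25, 84, 34, 80, 12, 66, 42, 17, 40, 6, 33, 21, 62, 20, 3, 70, 64, 31, 10, 55, 35, 32, 69, 5, 81, 71, 16, 88, 56, 94, 89, 8, 44, 28, 47, 98, 4, 22, 14, 77, 49, 2, 11, 7, 92, 78, 1]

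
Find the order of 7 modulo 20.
Powers of 7 mod 20: 7^1≡7, 7^2≡9, 7^3≡3, 7^4≡1. Order = 4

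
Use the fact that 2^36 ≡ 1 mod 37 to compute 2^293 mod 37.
By Fermat: 2^{36} ≡ 1 mod 37. 293 ≡ 5 mod 36. So 2^{293} ≡ 2^{5} ≡ 32 mod 37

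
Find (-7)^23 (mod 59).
By repeated squaring (mod 59): (-7)^{1}≡52, (-7)^{2}≡49, (-7)^{4}≡41, (-7)^{8}≡29, (-7)^{16}≡15. Then (-7)^{23} = (-7)^{16+4+2+1} ≡ 15 × 41 × 49 × 52 ≡ 39 (mod 59)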